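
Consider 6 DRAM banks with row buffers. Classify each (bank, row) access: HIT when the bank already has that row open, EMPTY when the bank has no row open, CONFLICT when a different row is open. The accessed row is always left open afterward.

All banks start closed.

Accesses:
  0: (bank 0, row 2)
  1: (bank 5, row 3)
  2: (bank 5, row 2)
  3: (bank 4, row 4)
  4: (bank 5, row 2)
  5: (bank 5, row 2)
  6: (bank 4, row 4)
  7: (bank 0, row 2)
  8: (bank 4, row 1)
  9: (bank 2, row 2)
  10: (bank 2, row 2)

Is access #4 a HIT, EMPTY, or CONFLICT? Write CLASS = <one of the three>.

CLASS = HIT

0: bank 0 row 2 — prev None → EMPTY
1: bank 5 row 3 — prev None → EMPTY
2: bank 5 row 2 — prev 3 → CONFLICT
3: bank 4 row 4 — prev None → EMPTY
4: bank 5 row 2 — prev 2 → HIT
5: bank 5 row 2 — prev 2 → HIT
6: bank 4 row 4 — prev 4 → HIT
7: bank 0 row 2 — prev 2 → HIT
8: bank 4 row 1 — prev 4 → CONFLICT
9: bank 2 row 2 — prev None → EMPTY
10: bank 2 row 2 — prev 2 → HIT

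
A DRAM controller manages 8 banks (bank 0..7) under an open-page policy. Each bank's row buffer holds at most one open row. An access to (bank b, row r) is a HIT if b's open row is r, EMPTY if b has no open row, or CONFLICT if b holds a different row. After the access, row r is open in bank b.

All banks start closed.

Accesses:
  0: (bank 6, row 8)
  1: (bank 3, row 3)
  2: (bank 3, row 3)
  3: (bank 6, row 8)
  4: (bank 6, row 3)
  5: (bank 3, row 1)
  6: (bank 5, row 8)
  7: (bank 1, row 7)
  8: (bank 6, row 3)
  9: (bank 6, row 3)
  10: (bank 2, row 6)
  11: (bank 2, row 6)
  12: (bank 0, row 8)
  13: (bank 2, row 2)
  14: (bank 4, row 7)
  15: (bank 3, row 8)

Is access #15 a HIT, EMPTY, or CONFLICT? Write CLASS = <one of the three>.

CLASS = CONFLICT

0: bank 6 row 8 — prev None → EMPTY
1: bank 3 row 3 — prev None → EMPTY
2: bank 3 row 3 — prev 3 → HIT
3: bank 6 row 8 — prev 8 → HIT
4: bank 6 row 3 — prev 8 → CONFLICT
5: bank 3 row 1 — prev 3 → CONFLICT
6: bank 5 row 8 — prev None → EMPTY
7: bank 1 row 7 — prev None → EMPTY
8: bank 6 row 3 — prev 3 → HIT
9: bank 6 row 3 — prev 3 → HIT
10: bank 2 row 6 — prev None → EMPTY
11: bank 2 row 6 — prev 6 → HIT
12: bank 0 row 8 — prev None → EMPTY
13: bank 2 row 2 — prev 6 → CONFLICT
14: bank 4 row 7 — prev None → EMPTY
15: bank 3 row 8 — prev 1 → CONFLICT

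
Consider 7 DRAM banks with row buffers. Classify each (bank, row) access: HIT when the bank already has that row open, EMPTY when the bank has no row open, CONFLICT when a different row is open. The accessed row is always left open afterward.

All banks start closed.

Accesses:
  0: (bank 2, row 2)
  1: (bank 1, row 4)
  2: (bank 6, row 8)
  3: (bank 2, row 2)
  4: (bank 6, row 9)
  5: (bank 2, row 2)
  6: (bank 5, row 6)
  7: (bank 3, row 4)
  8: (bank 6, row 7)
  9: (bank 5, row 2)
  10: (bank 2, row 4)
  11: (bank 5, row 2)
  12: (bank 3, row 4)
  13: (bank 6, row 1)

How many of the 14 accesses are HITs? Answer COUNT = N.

COUNT = 4

#0 (2,2) E
#1 (1,4) E
#2 (6,8) E
#3 (2,2) H  (was 2)
#4 (6,9) C  (was 8)
#5 (2,2) H  (was 2)
#6 (5,6) E
#7 (3,4) E
#8 (6,7) C  (was 9)
#9 (5,2) C  (was 6)
#10 (2,4) C  (was 2)
#11 (5,2) H  (was 2)
#12 (3,4) H  (was 4)
#13 (6,1) C  (was 7)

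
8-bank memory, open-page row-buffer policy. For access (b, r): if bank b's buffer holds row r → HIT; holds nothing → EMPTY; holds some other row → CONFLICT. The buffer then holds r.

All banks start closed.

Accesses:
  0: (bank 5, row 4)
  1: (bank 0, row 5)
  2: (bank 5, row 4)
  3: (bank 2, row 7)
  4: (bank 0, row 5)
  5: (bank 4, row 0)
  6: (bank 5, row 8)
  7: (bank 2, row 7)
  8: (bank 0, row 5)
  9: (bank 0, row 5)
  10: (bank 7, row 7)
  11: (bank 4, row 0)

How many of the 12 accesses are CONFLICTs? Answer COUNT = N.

step 0: bank5 None->4 [EMPTY]
step 1: bank0 None->5 [EMPTY]
step 2: bank5 4->4 [HIT]
step 3: bank2 None->7 [EMPTY]
step 4: bank0 5->5 [HIT]
step 5: bank4 None->0 [EMPTY]
step 6: bank5 4->8 [CONFLICT]
step 7: bank2 7->7 [HIT]
step 8: bank0 5->5 [HIT]
step 9: bank0 5->5 [HIT]
step 10: bank7 None->7 [EMPTY]
step 11: bank4 0->0 [HIT]

COUNT = 1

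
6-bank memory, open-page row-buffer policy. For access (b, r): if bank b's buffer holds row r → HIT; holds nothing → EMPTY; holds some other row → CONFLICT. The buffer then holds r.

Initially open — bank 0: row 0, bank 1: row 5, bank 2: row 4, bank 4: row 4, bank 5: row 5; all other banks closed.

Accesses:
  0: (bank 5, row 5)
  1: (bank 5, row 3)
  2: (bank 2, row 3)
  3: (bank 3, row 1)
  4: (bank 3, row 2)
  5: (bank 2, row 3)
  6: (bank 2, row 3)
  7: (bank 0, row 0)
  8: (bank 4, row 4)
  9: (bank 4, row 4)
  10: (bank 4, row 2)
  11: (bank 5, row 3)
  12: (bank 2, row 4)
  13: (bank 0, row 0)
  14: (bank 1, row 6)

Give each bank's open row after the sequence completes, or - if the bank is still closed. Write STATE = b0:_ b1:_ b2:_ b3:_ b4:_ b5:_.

STATE = b0:0 b1:6 b2:4 b3:2 b4:2 b5:3

0: bank 5 row 5 — prev 5 → HIT
1: bank 5 row 3 — prev 5 → CONFLICT
2: bank 2 row 3 — prev 4 → CONFLICT
3: bank 3 row 1 — prev None → EMPTY
4: bank 3 row 2 — prev 1 → CONFLICT
5: bank 2 row 3 — prev 3 → HIT
6: bank 2 row 3 — prev 3 → HIT
7: bank 0 row 0 — prev 0 → HIT
8: bank 4 row 4 — prev 4 → HIT
9: bank 4 row 4 — prev 4 → HIT
10: bank 4 row 2 — prev 4 → CONFLICT
11: bank 5 row 3 — prev 3 → HIT
12: bank 2 row 4 — prev 3 → CONFLICT
13: bank 0 row 0 — prev 0 → HIT
14: bank 1 row 6 — prev 5 → CONFLICT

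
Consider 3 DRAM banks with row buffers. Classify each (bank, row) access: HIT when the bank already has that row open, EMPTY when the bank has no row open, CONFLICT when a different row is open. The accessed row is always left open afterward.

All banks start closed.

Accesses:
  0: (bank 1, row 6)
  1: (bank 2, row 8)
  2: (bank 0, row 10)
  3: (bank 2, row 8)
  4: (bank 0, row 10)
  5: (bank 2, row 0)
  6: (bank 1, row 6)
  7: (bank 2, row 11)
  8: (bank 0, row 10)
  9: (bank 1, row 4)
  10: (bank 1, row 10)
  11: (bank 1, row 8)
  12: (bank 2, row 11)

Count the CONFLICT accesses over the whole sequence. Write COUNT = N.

  [0] b1 r6: no row ⇒ E
  [1] b2 r8: no row ⇒ E
  [2] b0 r10: no row ⇒ E
  [3] b2 r8: had r8 ⇒ H
  [4] b0 r10: had r10 ⇒ H
  [5] b2 r0: had r8 ⇒ C
  [6] b1 r6: had r6 ⇒ H
  [7] b2 r11: had r0 ⇒ C
  [8] b0 r10: had r10 ⇒ H
  [9] b1 r4: had r6 ⇒ C
  [10] b1 r10: had r4 ⇒ C
  [11] b1 r8: had r10 ⇒ C
  [12] b2 r11: had r11 ⇒ H

COUNT = 5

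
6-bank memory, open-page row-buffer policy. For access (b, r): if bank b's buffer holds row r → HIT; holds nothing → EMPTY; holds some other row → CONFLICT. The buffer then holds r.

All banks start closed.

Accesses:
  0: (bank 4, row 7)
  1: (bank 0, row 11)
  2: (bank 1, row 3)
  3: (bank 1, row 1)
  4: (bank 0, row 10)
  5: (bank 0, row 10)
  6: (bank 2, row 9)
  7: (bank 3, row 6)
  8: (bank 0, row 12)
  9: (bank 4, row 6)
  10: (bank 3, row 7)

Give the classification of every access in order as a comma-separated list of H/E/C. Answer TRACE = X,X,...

  [0] b4 r7: no row ⇒ E
  [1] b0 r11: no row ⇒ E
  [2] b1 r3: no row ⇒ E
  [3] b1 r1: had r3 ⇒ C
  [4] b0 r10: had r11 ⇒ C
  [5] b0 r10: had r10 ⇒ H
  [6] b2 r9: no row ⇒ E
  [7] b3 r6: no row ⇒ E
  [8] b0 r12: had r10 ⇒ C
  [9] b4 r6: had r7 ⇒ C
  [10] b3 r7: had r6 ⇒ C

TRACE = E,E,E,C,C,H,E,E,C,C,C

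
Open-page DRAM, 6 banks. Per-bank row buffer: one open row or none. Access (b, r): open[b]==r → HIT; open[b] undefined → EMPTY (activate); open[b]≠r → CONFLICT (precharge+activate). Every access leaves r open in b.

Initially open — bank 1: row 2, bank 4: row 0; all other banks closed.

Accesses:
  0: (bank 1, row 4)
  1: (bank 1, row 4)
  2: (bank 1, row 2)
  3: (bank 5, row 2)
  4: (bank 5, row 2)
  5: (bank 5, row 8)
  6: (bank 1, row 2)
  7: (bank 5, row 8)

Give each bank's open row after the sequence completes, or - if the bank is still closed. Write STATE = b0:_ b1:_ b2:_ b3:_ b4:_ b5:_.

step 0: bank1 2->4 [CONFLICT]
step 1: bank1 4->4 [HIT]
step 2: bank1 4->2 [CONFLICT]
step 3: bank5 None->2 [EMPTY]
step 4: bank5 2->2 [HIT]
step 5: bank5 2->8 [CONFLICT]
step 6: bank1 2->2 [HIT]
step 7: bank5 8->8 [HIT]

STATE = b0:- b1:2 b2:- b3:- b4:0 b5:8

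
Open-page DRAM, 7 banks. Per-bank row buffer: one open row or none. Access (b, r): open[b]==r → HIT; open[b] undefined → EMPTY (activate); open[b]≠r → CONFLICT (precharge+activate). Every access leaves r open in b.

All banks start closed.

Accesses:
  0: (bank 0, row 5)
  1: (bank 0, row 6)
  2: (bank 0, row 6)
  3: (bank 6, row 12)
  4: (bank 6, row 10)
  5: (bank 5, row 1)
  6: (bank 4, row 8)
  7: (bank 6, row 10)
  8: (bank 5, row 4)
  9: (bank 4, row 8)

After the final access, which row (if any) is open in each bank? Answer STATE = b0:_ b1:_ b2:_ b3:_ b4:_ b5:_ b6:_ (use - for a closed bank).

STATE = b0:6 b1:- b2:- b3:- b4:8 b5:4 b6:10

  [0] b0 r5: no row ⇒ E
  [1] b0 r6: had r5 ⇒ C
  [2] b0 r6: had r6 ⇒ H
  [3] b6 r12: no row ⇒ E
  [4] b6 r10: had r12 ⇒ C
  [5] b5 r1: no row ⇒ E
  [6] b4 r8: no row ⇒ E
  [7] b6 r10: had r10 ⇒ H
  [8] b5 r4: had r1 ⇒ C
  [9] b4 r8: had r8 ⇒ H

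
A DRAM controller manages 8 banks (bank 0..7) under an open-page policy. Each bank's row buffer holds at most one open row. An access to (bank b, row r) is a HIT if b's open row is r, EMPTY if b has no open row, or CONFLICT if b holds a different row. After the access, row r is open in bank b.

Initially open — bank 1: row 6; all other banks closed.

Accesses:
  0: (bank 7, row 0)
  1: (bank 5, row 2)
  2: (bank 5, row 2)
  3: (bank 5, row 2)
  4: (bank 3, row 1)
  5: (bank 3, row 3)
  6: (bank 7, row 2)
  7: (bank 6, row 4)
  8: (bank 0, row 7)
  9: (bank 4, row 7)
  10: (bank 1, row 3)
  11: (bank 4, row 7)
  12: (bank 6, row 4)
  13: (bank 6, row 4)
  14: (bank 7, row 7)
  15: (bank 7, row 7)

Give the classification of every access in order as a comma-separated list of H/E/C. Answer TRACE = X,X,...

TRACE = E,E,H,H,E,C,C,E,E,E,C,H,H,H,C,H

step 0: bank7 None->0 [EMPTY]
step 1: bank5 None->2 [EMPTY]
step 2: bank5 2->2 [HIT]
step 3: bank5 2->2 [HIT]
step 4: bank3 None->1 [EMPTY]
step 5: bank3 1->3 [CONFLICT]
step 6: bank7 0->2 [CONFLICT]
step 7: bank6 None->4 [EMPTY]
step 8: bank0 None->7 [EMPTY]
step 9: bank4 None->7 [EMPTY]
step 10: bank1 6->3 [CONFLICT]
step 11: bank4 7->7 [HIT]
step 12: bank6 4->4 [HIT]
step 13: bank6 4->4 [HIT]
step 14: bank7 2->7 [CONFLICT]
step 15: bank7 7->7 [HIT]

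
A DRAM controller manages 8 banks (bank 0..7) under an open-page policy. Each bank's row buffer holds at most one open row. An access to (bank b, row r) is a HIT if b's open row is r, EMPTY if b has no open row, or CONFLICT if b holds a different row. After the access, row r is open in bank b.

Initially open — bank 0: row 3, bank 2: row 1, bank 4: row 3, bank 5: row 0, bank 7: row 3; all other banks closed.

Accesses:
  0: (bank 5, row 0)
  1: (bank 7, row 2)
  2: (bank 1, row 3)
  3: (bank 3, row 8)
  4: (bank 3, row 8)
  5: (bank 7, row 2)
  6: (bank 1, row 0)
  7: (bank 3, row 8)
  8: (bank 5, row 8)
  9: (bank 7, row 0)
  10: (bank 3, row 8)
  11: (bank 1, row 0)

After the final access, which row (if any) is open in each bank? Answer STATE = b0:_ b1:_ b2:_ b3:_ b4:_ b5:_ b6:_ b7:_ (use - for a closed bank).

0: bank 5 row 0 — prev 0 → HIT
1: bank 7 row 2 — prev 3 → CONFLICT
2: bank 1 row 3 — prev None → EMPTY
3: bank 3 row 8 — prev None → EMPTY
4: bank 3 row 8 — prev 8 → HIT
5: bank 7 row 2 — prev 2 → HIT
6: bank 1 row 0 — prev 3 → CONFLICT
7: bank 3 row 8 — prev 8 → HIT
8: bank 5 row 8 — prev 0 → CONFLICT
9: bank 7 row 0 — prev 2 → CONFLICT
10: bank 3 row 8 — prev 8 → HIT
11: bank 1 row 0 — prev 0 → HIT

STATE = b0:3 b1:0 b2:1 b3:8 b4:3 b5:8 b6:- b7:0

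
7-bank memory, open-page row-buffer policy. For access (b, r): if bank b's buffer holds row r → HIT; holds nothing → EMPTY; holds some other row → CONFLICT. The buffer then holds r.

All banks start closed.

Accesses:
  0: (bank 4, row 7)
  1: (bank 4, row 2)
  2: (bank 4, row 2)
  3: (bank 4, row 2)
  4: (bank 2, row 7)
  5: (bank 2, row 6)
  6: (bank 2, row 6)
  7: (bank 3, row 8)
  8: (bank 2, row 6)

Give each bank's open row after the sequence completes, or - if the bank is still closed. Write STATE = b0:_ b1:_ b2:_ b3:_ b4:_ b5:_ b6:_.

step 0: bank4 None->7 [EMPTY]
step 1: bank4 7->2 [CONFLICT]
step 2: bank4 2->2 [HIT]
step 3: bank4 2->2 [HIT]
step 4: bank2 None->7 [EMPTY]
step 5: bank2 7->6 [CONFLICT]
step 6: bank2 6->6 [HIT]
step 7: bank3 None->8 [EMPTY]
step 8: bank2 6->6 [HIT]

STATE = b0:- b1:- b2:6 b3:8 b4:2 b5:- b6:-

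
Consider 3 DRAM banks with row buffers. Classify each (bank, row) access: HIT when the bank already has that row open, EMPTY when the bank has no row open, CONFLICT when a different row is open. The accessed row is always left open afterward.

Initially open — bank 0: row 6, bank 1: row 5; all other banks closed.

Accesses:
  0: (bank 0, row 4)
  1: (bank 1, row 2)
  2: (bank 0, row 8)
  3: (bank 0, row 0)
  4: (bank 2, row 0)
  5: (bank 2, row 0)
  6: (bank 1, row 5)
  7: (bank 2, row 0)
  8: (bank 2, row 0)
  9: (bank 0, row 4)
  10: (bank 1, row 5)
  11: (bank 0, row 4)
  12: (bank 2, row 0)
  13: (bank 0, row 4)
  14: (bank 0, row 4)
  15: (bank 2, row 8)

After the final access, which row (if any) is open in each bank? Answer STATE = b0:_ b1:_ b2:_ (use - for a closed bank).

STATE = b0:4 b1:5 b2:8

  [0] b0 r4: had r6 ⇒ C
  [1] b1 r2: had r5 ⇒ C
  [2] b0 r8: had r4 ⇒ C
  [3] b0 r0: had r8 ⇒ C
  [4] b2 r0: no row ⇒ E
  [5] b2 r0: had r0 ⇒ H
  [6] b1 r5: had r2 ⇒ C
  [7] b2 r0: had r0 ⇒ H
  [8] b2 r0: had r0 ⇒ H
  [9] b0 r4: had r0 ⇒ C
  [10] b1 r5: had r5 ⇒ H
  [11] b0 r4: had r4 ⇒ H
  [12] b2 r0: had r0 ⇒ H
  [13] b0 r4: had r4 ⇒ H
  [14] b0 r4: had r4 ⇒ H
  [15] b2 r8: had r0 ⇒ C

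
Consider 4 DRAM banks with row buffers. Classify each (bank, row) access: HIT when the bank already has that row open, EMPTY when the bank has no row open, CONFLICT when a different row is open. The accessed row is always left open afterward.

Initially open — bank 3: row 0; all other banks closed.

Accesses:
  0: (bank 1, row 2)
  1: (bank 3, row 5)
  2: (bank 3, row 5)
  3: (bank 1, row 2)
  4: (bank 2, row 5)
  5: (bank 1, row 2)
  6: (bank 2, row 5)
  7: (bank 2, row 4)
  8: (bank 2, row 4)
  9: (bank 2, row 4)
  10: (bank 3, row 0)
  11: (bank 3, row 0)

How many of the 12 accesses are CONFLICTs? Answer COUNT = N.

COUNT = 3

  [0] b1 r2: no row ⇒ E
  [1] b3 r5: had r0 ⇒ C
  [2] b3 r5: had r5 ⇒ H
  [3] b1 r2: had r2 ⇒ H
  [4] b2 r5: no row ⇒ E
  [5] b1 r2: had r2 ⇒ H
  [6] b2 r5: had r5 ⇒ H
  [7] b2 r4: had r5 ⇒ C
  [8] b2 r4: had r4 ⇒ H
  [9] b2 r4: had r4 ⇒ H
  [10] b3 r0: had r5 ⇒ C
  [11] b3 r0: had r0 ⇒ H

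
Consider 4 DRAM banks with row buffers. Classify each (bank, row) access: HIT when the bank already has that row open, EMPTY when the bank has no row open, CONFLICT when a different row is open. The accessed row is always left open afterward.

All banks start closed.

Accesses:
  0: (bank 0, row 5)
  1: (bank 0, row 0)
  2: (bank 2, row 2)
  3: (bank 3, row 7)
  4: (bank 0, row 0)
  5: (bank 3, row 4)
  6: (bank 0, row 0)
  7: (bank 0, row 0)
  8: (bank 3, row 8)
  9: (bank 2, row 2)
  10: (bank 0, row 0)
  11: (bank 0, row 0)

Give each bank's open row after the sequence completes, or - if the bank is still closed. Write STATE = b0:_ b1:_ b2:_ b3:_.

#0 (0,5) E
#1 (0,0) C  (was 5)
#2 (2,2) E
#3 (3,7) E
#4 (0,0) H  (was 0)
#5 (3,4) C  (was 7)
#6 (0,0) H  (was 0)
#7 (0,0) H  (was 0)
#8 (3,8) C  (was 4)
#9 (2,2) H  (was 2)
#10 (0,0) H  (was 0)
#11 (0,0) H  (was 0)

STATE = b0:0 b1:- b2:2 b3:8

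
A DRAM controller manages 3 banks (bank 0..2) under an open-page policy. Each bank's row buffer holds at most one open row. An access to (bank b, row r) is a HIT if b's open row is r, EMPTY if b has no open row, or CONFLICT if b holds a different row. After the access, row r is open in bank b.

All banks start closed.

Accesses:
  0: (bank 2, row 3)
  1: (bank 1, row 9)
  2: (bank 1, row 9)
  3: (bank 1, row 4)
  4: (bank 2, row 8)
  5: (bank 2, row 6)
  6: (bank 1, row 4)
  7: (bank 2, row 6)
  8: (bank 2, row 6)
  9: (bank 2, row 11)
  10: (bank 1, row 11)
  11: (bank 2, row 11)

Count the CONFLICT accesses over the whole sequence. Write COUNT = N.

COUNT = 5

step 0: bank2 None->3 [EMPTY]
step 1: bank1 None->9 [EMPTY]
step 2: bank1 9->9 [HIT]
step 3: bank1 9->4 [CONFLICT]
step 4: bank2 3->8 [CONFLICT]
step 5: bank2 8->6 [CONFLICT]
step 6: bank1 4->4 [HIT]
step 7: bank2 6->6 [HIT]
step 8: bank2 6->6 [HIT]
step 9: bank2 6->11 [CONFLICT]
step 10: bank1 4->11 [CONFLICT]
step 11: bank2 11->11 [HIT]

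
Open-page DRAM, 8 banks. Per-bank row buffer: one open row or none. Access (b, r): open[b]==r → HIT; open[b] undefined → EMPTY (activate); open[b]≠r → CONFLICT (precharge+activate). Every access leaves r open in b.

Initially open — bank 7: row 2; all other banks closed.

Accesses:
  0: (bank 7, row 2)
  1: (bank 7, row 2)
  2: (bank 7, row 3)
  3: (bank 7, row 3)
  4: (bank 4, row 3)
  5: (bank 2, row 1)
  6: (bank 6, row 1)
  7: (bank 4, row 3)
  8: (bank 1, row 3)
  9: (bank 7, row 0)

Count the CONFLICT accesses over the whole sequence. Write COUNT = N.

0: bank 7 row 2 — prev 2 → HIT
1: bank 7 row 2 — prev 2 → HIT
2: bank 7 row 3 — prev 2 → CONFLICT
3: bank 7 row 3 — prev 3 → HIT
4: bank 4 row 3 — prev None → EMPTY
5: bank 2 row 1 — prev None → EMPTY
6: bank 6 row 1 — prev None → EMPTY
7: bank 4 row 3 — prev 3 → HIT
8: bank 1 row 3 — prev None → EMPTY
9: bank 7 row 0 — prev 3 → CONFLICT

COUNT = 2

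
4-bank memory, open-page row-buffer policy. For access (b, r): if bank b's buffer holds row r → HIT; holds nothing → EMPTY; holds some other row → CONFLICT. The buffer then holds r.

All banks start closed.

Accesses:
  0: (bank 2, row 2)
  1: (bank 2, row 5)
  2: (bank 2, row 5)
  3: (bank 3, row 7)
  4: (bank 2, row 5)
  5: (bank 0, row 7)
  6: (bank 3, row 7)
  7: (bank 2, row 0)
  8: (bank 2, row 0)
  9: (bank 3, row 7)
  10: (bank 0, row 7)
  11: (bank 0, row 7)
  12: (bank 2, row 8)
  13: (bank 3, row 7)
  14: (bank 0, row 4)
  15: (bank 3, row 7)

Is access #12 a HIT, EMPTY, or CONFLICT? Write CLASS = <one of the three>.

#0 (2,2) E
#1 (2,5) C  (was 2)
#2 (2,5) H  (was 5)
#3 (3,7) E
#4 (2,5) H  (was 5)
#5 (0,7) E
#6 (3,7) H  (was 7)
#7 (2,0) C  (was 5)
#8 (2,0) H  (was 0)
#9 (3,7) H  (was 7)
#10 (0,7) H  (was 7)
#11 (0,7) H  (was 7)
#12 (2,8) C  (was 0)
#13 (3,7) H  (was 7)
#14 (0,4) C  (was 7)
#15 (3,7) H  (was 7)

CLASS = CONFLICT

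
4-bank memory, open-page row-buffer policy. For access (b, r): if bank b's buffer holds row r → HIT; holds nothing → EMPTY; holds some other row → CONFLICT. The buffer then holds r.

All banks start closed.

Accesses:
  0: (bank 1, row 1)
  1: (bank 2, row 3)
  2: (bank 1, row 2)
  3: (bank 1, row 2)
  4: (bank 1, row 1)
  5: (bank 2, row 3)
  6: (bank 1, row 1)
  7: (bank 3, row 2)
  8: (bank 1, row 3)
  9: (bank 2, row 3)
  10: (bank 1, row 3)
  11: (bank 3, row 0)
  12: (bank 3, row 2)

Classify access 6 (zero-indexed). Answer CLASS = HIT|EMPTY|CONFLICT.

CLASS = HIT

  [0] b1 r1: no row ⇒ E
  [1] b2 r3: no row ⇒ E
  [2] b1 r2: had r1 ⇒ C
  [3] b1 r2: had r2 ⇒ H
  [4] b1 r1: had r2 ⇒ C
  [5] b2 r3: had r3 ⇒ H
  [6] b1 r1: had r1 ⇒ H
  [7] b3 r2: no row ⇒ E
  [8] b1 r3: had r1 ⇒ C
  [9] b2 r3: had r3 ⇒ H
  [10] b1 r3: had r3 ⇒ H
  [11] b3 r0: had r2 ⇒ C
  [12] b3 r2: had r0 ⇒ C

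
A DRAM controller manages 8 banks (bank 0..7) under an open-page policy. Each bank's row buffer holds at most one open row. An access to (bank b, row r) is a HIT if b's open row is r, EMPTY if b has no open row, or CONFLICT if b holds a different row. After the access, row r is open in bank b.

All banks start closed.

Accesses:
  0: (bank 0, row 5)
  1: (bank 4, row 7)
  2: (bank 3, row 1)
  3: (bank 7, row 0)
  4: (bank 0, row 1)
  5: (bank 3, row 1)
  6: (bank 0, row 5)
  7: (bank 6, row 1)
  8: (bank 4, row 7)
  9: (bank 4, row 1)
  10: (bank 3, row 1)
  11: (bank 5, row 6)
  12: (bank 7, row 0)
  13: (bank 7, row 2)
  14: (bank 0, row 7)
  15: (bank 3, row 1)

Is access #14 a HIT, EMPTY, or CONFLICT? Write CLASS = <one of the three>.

CLASS = CONFLICT

  [0] b0 r5: no row ⇒ E
  [1] b4 r7: no row ⇒ E
  [2] b3 r1: no row ⇒ E
  [3] b7 r0: no row ⇒ E
  [4] b0 r1: had r5 ⇒ C
  [5] b3 r1: had r1 ⇒ H
  [6] b0 r5: had r1 ⇒ C
  [7] b6 r1: no row ⇒ E
  [8] b4 r7: had r7 ⇒ H
  [9] b4 r1: had r7 ⇒ C
  [10] b3 r1: had r1 ⇒ H
  [11] b5 r6: no row ⇒ E
  [12] b7 r0: had r0 ⇒ H
  [13] b7 r2: had r0 ⇒ C
  [14] b0 r7: had r5 ⇒ C
  [15] b3 r1: had r1 ⇒ H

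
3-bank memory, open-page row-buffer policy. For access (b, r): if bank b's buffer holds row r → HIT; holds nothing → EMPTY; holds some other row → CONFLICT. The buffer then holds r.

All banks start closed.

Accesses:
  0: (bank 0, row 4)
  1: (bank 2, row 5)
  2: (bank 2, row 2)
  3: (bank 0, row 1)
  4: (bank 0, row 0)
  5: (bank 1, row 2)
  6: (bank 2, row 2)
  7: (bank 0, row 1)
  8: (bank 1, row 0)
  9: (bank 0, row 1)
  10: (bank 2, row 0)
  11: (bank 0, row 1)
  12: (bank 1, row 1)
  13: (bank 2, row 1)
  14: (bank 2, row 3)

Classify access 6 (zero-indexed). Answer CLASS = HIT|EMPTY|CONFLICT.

CLASS = HIT

#0 (0,4) E
#1 (2,5) E
#2 (2,2) C  (was 5)
#3 (0,1) C  (was 4)
#4 (0,0) C  (was 1)
#5 (1,2) E
#6 (2,2) H  (was 2)
#7 (0,1) C  (was 0)
#8 (1,0) C  (was 2)
#9 (0,1) H  (was 1)
#10 (2,0) C  (was 2)
#11 (0,1) H  (was 1)
#12 (1,1) C  (was 0)
#13 (2,1) C  (was 0)
#14 (2,3) C  (was 1)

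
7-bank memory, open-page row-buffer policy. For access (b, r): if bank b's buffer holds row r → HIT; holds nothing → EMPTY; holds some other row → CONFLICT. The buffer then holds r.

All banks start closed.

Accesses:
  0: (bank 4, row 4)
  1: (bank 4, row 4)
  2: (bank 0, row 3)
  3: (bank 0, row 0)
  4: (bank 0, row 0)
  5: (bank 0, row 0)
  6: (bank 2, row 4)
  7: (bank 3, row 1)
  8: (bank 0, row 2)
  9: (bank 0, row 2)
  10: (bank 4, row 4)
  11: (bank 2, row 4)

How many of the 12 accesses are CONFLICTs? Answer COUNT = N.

step 0: bank4 None->4 [EMPTY]
step 1: bank4 4->4 [HIT]
step 2: bank0 None->3 [EMPTY]
step 3: bank0 3->0 [CONFLICT]
step 4: bank0 0->0 [HIT]
step 5: bank0 0->0 [HIT]
step 6: bank2 None->4 [EMPTY]
step 7: bank3 None->1 [EMPTY]
step 8: bank0 0->2 [CONFLICT]
step 9: bank0 2->2 [HIT]
step 10: bank4 4->4 [HIT]
step 11: bank2 4->4 [HIT]

COUNT = 2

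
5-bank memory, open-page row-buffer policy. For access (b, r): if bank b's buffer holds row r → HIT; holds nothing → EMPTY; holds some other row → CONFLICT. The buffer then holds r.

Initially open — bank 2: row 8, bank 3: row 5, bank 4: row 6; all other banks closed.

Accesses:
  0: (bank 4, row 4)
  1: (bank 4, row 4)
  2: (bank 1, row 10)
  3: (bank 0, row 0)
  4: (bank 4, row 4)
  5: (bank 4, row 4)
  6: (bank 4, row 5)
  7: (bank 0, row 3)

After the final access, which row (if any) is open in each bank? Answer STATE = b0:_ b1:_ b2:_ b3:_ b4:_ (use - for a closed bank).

STATE = b0:3 b1:10 b2:8 b3:5 b4:5

#0 (4,4) C  (was 6)
#1 (4,4) H  (was 4)
#2 (1,10) E
#3 (0,0) E
#4 (4,4) H  (was 4)
#5 (4,4) H  (was 4)
#6 (4,5) C  (was 4)
#7 (0,3) C  (was 0)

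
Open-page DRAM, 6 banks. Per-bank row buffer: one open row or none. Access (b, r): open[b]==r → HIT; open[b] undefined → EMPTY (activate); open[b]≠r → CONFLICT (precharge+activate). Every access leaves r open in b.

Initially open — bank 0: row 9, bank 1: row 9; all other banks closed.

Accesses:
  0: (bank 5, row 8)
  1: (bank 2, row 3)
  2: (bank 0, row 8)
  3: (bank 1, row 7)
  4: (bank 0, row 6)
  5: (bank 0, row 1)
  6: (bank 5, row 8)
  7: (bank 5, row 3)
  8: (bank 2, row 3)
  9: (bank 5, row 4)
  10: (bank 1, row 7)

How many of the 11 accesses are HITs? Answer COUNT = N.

COUNT = 3

step 0: bank5 None->8 [EMPTY]
step 1: bank2 None->3 [EMPTY]
step 2: bank0 9->8 [CONFLICT]
step 3: bank1 9->7 [CONFLICT]
step 4: bank0 8->6 [CONFLICT]
step 5: bank0 6->1 [CONFLICT]
step 6: bank5 8->8 [HIT]
step 7: bank5 8->3 [CONFLICT]
step 8: bank2 3->3 [HIT]
step 9: bank5 3->4 [CONFLICT]
step 10: bank1 7->7 [HIT]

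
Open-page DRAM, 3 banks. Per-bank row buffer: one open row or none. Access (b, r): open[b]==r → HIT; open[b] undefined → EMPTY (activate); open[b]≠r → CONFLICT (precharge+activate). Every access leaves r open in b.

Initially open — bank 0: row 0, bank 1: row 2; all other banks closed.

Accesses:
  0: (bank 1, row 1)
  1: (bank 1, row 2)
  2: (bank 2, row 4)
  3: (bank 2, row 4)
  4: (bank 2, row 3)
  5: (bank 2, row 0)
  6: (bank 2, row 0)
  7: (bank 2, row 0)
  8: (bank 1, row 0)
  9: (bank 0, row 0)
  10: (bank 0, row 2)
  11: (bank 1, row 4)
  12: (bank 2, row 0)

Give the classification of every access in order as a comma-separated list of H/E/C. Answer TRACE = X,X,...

TRACE = C,C,E,H,C,C,H,H,C,H,C,C,H

  [0] b1 r1: had r2 ⇒ C
  [1] b1 r2: had r1 ⇒ C
  [2] b2 r4: no row ⇒ E
  [3] b2 r4: had r4 ⇒ H
  [4] b2 r3: had r4 ⇒ C
  [5] b2 r0: had r3 ⇒ C
  [6] b2 r0: had r0 ⇒ H
  [7] b2 r0: had r0 ⇒ H
  [8] b1 r0: had r2 ⇒ C
  [9] b0 r0: had r0 ⇒ H
  [10] b0 r2: had r0 ⇒ C
  [11] b1 r4: had r0 ⇒ C
  [12] b2 r0: had r0 ⇒ H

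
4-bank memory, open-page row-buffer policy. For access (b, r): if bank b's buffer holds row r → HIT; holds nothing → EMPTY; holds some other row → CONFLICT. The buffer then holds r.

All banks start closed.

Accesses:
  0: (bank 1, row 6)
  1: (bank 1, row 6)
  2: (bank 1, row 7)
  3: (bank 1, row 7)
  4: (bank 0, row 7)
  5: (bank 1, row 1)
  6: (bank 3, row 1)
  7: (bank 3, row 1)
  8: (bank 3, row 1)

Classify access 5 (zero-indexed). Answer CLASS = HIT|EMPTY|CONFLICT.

0: bank 1 row 6 — prev None → EMPTY
1: bank 1 row 6 — prev 6 → HIT
2: bank 1 row 7 — prev 6 → CONFLICT
3: bank 1 row 7 — prev 7 → HIT
4: bank 0 row 7 — prev None → EMPTY
5: bank 1 row 1 — prev 7 → CONFLICT
6: bank 3 row 1 — prev None → EMPTY
7: bank 3 row 1 — prev 1 → HIT
8: bank 3 row 1 — prev 1 → HIT

CLASS = CONFLICT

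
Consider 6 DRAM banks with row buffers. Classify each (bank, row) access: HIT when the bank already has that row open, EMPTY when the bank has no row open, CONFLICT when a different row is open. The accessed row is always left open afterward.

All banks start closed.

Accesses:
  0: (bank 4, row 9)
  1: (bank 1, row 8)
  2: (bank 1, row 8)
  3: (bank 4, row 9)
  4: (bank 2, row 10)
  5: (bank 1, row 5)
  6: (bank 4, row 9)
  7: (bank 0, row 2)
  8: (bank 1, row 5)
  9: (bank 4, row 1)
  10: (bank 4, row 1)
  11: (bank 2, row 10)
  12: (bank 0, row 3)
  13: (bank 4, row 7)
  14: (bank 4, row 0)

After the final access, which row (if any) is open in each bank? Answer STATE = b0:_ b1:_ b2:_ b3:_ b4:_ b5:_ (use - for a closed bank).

STATE = b0:3 b1:5 b2:10 b3:- b4:0 b5:-

  [0] b4 r9: no row ⇒ E
  [1] b1 r8: no row ⇒ E
  [2] b1 r8: had r8 ⇒ H
  [3] b4 r9: had r9 ⇒ H
  [4] b2 r10: no row ⇒ E
  [5] b1 r5: had r8 ⇒ C
  [6] b4 r9: had r9 ⇒ H
  [7] b0 r2: no row ⇒ E
  [8] b1 r5: had r5 ⇒ H
  [9] b4 r1: had r9 ⇒ C
  [10] b4 r1: had r1 ⇒ H
  [11] b2 r10: had r10 ⇒ H
  [12] b0 r3: had r2 ⇒ C
  [13] b4 r7: had r1 ⇒ C
  [14] b4 r0: had r7 ⇒ C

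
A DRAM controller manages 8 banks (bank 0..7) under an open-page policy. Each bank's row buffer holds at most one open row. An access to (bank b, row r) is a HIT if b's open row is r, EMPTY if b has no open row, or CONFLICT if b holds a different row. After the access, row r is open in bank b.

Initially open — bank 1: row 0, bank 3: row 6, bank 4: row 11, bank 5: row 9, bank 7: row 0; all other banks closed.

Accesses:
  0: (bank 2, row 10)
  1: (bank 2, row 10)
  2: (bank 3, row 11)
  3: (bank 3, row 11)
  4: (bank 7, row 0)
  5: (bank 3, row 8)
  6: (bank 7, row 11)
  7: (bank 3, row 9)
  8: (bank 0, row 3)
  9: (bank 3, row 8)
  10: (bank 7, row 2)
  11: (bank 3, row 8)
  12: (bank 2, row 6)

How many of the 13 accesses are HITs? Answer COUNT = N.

0: bank 2 row 10 — prev None → EMPTY
1: bank 2 row 10 — prev 10 → HIT
2: bank 3 row 11 — prev 6 → CONFLICT
3: bank 3 row 11 — prev 11 → HIT
4: bank 7 row 0 — prev 0 → HIT
5: bank 3 row 8 — prev 11 → CONFLICT
6: bank 7 row 11 — prev 0 → CONFLICT
7: bank 3 row 9 — prev 8 → CONFLICT
8: bank 0 row 3 — prev None → EMPTY
9: bank 3 row 8 — prev 9 → CONFLICT
10: bank 7 row 2 — prev 11 → CONFLICT
11: bank 3 row 8 — prev 8 → HIT
12: bank 2 row 6 — prev 10 → CONFLICT

COUNT = 4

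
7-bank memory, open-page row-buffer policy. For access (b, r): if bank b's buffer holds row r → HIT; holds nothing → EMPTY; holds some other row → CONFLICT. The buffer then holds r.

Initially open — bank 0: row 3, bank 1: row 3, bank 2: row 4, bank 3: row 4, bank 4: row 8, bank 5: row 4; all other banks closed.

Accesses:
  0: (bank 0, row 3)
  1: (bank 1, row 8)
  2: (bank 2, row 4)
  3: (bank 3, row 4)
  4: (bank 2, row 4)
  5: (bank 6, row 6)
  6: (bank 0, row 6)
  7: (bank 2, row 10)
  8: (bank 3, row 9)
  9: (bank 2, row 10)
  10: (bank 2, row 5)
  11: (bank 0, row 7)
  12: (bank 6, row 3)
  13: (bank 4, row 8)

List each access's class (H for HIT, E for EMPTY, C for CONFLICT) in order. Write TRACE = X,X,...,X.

  [0] b0 r3: had r3 ⇒ H
  [1] b1 r8: had r3 ⇒ C
  [2] b2 r4: had r4 ⇒ H
  [3] b3 r4: had r4 ⇒ H
  [4] b2 r4: had r4 ⇒ H
  [5] b6 r6: no row ⇒ E
  [6] b0 r6: had r3 ⇒ C
  [7] b2 r10: had r4 ⇒ C
  [8] b3 r9: had r4 ⇒ C
  [9] b2 r10: had r10 ⇒ H
  [10] b2 r5: had r10 ⇒ C
  [11] b0 r7: had r6 ⇒ C
  [12] b6 r3: had r6 ⇒ C
  [13] b4 r8: had r8 ⇒ H

TRACE = H,C,H,H,H,E,C,C,C,H,C,C,C,H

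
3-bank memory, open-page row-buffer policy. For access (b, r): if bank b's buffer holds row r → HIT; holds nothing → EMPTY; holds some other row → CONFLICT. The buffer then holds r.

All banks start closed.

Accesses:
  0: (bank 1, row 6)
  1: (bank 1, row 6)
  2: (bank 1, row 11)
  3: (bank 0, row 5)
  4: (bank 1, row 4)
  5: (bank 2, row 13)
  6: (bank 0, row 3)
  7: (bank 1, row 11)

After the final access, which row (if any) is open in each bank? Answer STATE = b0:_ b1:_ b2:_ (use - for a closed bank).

STATE = b0:3 b1:11 b2:13

  [0] b1 r6: no row ⇒ E
  [1] b1 r6: had r6 ⇒ H
  [2] b1 r11: had r6 ⇒ C
  [3] b0 r5: no row ⇒ E
  [4] b1 r4: had r11 ⇒ C
  [5] b2 r13: no row ⇒ E
  [6] b0 r3: had r5 ⇒ C
  [7] b1 r11: had r4 ⇒ C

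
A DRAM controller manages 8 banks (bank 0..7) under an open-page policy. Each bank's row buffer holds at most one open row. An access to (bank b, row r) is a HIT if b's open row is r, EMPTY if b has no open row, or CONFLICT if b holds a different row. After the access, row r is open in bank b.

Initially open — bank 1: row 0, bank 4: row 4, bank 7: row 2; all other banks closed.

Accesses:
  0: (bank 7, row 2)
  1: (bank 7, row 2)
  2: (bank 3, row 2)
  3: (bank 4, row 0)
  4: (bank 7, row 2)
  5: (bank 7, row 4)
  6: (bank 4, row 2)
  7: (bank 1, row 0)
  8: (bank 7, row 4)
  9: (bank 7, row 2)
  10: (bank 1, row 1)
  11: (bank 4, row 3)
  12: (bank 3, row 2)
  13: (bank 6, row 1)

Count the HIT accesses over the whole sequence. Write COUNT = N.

COUNT = 6

step 0: bank7 2->2 [HIT]
step 1: bank7 2->2 [HIT]
step 2: bank3 None->2 [EMPTY]
step 3: bank4 4->0 [CONFLICT]
step 4: bank7 2->2 [HIT]
step 5: bank7 2->4 [CONFLICT]
step 6: bank4 0->2 [CONFLICT]
step 7: bank1 0->0 [HIT]
step 8: bank7 4->4 [HIT]
step 9: bank7 4->2 [CONFLICT]
step 10: bank1 0->1 [CONFLICT]
step 11: bank4 2->3 [CONFLICT]
step 12: bank3 2->2 [HIT]
step 13: bank6 None->1 [EMPTY]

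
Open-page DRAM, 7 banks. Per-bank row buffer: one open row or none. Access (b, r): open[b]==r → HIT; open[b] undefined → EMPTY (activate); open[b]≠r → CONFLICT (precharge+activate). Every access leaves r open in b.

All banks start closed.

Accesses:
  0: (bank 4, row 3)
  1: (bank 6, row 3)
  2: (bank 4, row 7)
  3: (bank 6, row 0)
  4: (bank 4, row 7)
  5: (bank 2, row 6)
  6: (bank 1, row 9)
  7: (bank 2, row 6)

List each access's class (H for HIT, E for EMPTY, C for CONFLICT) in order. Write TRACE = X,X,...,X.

TRACE = E,E,C,C,H,E,E,H

0: bank 4 row 3 — prev None → EMPTY
1: bank 6 row 3 — prev None → EMPTY
2: bank 4 row 7 — prev 3 → CONFLICT
3: bank 6 row 0 — prev 3 → CONFLICT
4: bank 4 row 7 — prev 7 → HIT
5: bank 2 row 6 — prev None → EMPTY
6: bank 1 row 9 — prev None → EMPTY
7: bank 2 row 6 — prev 6 → HIT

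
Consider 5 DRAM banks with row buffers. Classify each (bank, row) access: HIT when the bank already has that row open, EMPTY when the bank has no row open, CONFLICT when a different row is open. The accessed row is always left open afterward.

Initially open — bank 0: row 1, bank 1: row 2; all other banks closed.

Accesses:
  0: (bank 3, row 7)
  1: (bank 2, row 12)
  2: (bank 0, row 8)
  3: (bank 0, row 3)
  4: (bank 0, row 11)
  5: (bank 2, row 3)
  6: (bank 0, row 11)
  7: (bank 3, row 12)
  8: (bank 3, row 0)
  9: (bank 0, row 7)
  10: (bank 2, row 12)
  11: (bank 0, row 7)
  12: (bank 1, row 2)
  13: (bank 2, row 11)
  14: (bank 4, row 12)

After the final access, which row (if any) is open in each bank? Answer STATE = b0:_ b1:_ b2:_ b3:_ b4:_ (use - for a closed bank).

STATE = b0:7 b1:2 b2:11 b3:0 b4:12

  [0] b3 r7: no row ⇒ E
  [1] b2 r12: no row ⇒ E
  [2] b0 r8: had r1 ⇒ C
  [3] b0 r3: had r8 ⇒ C
  [4] b0 r11: had r3 ⇒ C
  [5] b2 r3: had r12 ⇒ C
  [6] b0 r11: had r11 ⇒ H
  [7] b3 r12: had r7 ⇒ C
  [8] b3 r0: had r12 ⇒ C
  [9] b0 r7: had r11 ⇒ C
  [10] b2 r12: had r3 ⇒ C
  [11] b0 r7: had r7 ⇒ H
  [12] b1 r2: had r2 ⇒ H
  [13] b2 r11: had r12 ⇒ C
  [14] b4 r12: no row ⇒ E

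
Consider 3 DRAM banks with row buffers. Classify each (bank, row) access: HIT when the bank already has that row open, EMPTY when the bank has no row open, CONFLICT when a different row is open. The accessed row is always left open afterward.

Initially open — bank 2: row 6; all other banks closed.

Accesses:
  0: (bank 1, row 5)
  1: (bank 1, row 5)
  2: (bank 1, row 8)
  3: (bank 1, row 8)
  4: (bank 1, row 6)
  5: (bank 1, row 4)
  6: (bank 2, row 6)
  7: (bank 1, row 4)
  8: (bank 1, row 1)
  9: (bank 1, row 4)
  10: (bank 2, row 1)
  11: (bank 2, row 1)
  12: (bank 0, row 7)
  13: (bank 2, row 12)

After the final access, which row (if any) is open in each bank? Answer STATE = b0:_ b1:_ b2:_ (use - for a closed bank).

#0 (1,5) E
#1 (1,5) H  (was 5)
#2 (1,8) C  (was 5)
#3 (1,8) H  (was 8)
#4 (1,6) C  (was 8)
#5 (1,4) C  (was 6)
#6 (2,6) H  (was 6)
#7 (1,4) H  (was 4)
#8 (1,1) C  (was 4)
#9 (1,4) C  (was 1)
#10 (2,1) C  (was 6)
#11 (2,1) H  (was 1)
#12 (0,7) E
#13 (2,12) C  (was 1)

STATE = b0:7 b1:4 b2:12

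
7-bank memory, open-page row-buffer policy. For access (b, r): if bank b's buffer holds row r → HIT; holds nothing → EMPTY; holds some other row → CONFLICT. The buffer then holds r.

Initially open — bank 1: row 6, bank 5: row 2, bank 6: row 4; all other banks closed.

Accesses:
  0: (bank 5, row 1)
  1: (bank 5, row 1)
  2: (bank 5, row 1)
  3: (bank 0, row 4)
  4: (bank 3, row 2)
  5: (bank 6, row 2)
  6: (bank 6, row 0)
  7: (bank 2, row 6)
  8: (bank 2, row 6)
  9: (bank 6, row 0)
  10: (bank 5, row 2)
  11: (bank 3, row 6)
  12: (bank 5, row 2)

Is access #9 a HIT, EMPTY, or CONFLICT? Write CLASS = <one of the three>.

CLASS = HIT

  [0] b5 r1: had r2 ⇒ C
  [1] b5 r1: had r1 ⇒ H
  [2] b5 r1: had r1 ⇒ H
  [3] b0 r4: no row ⇒ E
  [4] b3 r2: no row ⇒ E
  [5] b6 r2: had r4 ⇒ C
  [6] b6 r0: had r2 ⇒ C
  [7] b2 r6: no row ⇒ E
  [8] b2 r6: had r6 ⇒ H
  [9] b6 r0: had r0 ⇒ H
  [10] b5 r2: had r1 ⇒ C
  [11] b3 r6: had r2 ⇒ C
  [12] b5 r2: had r2 ⇒ H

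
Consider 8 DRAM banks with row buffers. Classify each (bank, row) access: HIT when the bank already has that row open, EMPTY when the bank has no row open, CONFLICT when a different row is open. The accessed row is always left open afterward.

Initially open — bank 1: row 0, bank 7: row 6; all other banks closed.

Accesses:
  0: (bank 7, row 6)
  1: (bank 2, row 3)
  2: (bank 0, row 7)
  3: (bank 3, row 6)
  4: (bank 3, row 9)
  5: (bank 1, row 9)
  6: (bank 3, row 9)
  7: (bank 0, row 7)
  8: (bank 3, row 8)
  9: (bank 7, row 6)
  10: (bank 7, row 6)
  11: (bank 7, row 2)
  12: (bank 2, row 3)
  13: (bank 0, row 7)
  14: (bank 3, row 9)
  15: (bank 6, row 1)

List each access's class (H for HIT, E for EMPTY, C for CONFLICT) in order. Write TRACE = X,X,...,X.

0: bank 7 row 6 — prev 6 → HIT
1: bank 2 row 3 — prev None → EMPTY
2: bank 0 row 7 — prev None → EMPTY
3: bank 3 row 6 — prev None → EMPTY
4: bank 3 row 9 — prev 6 → CONFLICT
5: bank 1 row 9 — prev 0 → CONFLICT
6: bank 3 row 9 — prev 9 → HIT
7: bank 0 row 7 — prev 7 → HIT
8: bank 3 row 8 — prev 9 → CONFLICT
9: bank 7 row 6 — prev 6 → HIT
10: bank 7 row 6 — prev 6 → HIT
11: bank 7 row 2 — prev 6 → CONFLICT
12: bank 2 row 3 — prev 3 → HIT
13: bank 0 row 7 — prev 7 → HIT
14: bank 3 row 9 — prev 8 → CONFLICT
15: bank 6 row 1 — prev None → EMPTY

TRACE = H,E,E,E,C,C,H,H,C,H,H,C,H,H,C,E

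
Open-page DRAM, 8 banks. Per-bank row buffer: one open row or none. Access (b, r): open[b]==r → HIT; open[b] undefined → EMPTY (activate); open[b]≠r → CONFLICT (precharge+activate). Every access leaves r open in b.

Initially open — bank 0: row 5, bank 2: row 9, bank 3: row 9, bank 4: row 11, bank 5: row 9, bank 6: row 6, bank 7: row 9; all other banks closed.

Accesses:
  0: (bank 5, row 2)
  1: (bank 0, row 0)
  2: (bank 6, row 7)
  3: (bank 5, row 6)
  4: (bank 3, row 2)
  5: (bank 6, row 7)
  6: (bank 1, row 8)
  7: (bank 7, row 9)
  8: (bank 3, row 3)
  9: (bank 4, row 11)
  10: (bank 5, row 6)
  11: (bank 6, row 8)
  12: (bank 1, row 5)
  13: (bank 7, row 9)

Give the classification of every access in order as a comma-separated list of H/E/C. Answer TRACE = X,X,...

0: bank 5 row 2 — prev 9 → CONFLICT
1: bank 0 row 0 — prev 5 → CONFLICT
2: bank 6 row 7 — prev 6 → CONFLICT
3: bank 5 row 6 — prev 2 → CONFLICT
4: bank 3 row 2 — prev 9 → CONFLICT
5: bank 6 row 7 — prev 7 → HIT
6: bank 1 row 8 — prev None → EMPTY
7: bank 7 row 9 — prev 9 → HIT
8: bank 3 row 3 — prev 2 → CONFLICT
9: bank 4 row 11 — prev 11 → HIT
10: bank 5 row 6 — prev 6 → HIT
11: bank 6 row 8 — prev 7 → CONFLICT
12: bank 1 row 5 — prev 8 → CONFLICT
13: bank 7 row 9 — prev 9 → HIT

TRACE = C,C,C,C,C,H,E,H,C,H,H,C,C,H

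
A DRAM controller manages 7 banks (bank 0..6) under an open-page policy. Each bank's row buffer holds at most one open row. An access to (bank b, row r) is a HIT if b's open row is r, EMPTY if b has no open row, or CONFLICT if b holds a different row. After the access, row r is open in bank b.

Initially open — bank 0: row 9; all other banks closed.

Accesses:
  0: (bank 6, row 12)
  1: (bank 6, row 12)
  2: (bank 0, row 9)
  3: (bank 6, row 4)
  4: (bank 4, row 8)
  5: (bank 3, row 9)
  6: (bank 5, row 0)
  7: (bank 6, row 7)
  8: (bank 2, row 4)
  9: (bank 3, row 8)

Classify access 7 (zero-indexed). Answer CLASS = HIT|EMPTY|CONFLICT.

  [0] b6 r12: no row ⇒ E
  [1] b6 r12: had r12 ⇒ H
  [2] b0 r9: had r9 ⇒ H
  [3] b6 r4: had r12 ⇒ C
  [4] b4 r8: no row ⇒ E
  [5] b3 r9: no row ⇒ E
  [6] b5 r0: no row ⇒ E
  [7] b6 r7: had r4 ⇒ C
  [8] b2 r4: no row ⇒ E
  [9] b3 r8: had r9 ⇒ C

CLASS = CONFLICT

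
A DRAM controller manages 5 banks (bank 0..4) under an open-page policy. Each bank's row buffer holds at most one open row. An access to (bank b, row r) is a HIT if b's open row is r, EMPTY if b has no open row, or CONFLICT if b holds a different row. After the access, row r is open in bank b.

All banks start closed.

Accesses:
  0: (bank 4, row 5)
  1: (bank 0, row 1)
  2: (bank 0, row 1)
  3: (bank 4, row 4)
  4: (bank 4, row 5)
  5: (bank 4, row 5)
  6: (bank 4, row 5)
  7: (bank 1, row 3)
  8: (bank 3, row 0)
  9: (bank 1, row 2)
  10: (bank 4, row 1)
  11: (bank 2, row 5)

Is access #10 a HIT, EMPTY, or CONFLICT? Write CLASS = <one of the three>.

0: bank 4 row 5 — prev None → EMPTY
1: bank 0 row 1 — prev None → EMPTY
2: bank 0 row 1 — prev 1 → HIT
3: bank 4 row 4 — prev 5 → CONFLICT
4: bank 4 row 5 — prev 4 → CONFLICT
5: bank 4 row 5 — prev 5 → HIT
6: bank 4 row 5 — prev 5 → HIT
7: bank 1 row 3 — prev None → EMPTY
8: bank 3 row 0 — prev None → EMPTY
9: bank 1 row 2 — prev 3 → CONFLICT
10: bank 4 row 1 — prev 5 → CONFLICT
11: bank 2 row 5 — prev None → EMPTY

CLASS = CONFLICT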